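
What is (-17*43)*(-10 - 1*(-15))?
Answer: -3655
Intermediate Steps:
(-17*43)*(-10 - 1*(-15)) = -731*(-10 + 15) = -731*5 = -3655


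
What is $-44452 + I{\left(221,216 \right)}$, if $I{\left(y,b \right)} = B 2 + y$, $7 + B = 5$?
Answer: $-44235$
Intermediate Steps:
$B = -2$ ($B = -7 + 5 = -2$)
$I{\left(y,b \right)} = -4 + y$ ($I{\left(y,b \right)} = \left(-2\right) 2 + y = -4 + y$)
$-44452 + I{\left(221,216 \right)} = -44452 + \left(-4 + 221\right) = -44452 + 217 = -44235$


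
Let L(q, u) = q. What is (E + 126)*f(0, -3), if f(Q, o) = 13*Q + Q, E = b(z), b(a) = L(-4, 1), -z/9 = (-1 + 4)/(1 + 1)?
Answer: 0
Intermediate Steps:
z = -27/2 (z = -9*(-1 + 4)/(1 + 1) = -27/2 ≈ -13.500)
b(a) = -4
E = -4
f(Q, o) = 14*Q
(E + 126)*f(0, -3) = (-4 + 126)*(14*0) = 122*0 = 0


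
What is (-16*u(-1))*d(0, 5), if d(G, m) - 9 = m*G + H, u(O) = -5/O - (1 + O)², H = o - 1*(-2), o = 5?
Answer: -1280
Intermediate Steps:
H = 7 (H = 5 - 1*(-2) = 5 + 2 = 7)
u(O) = -(1 + O)² - 5/O
d(G, m) = 16 + G*m (d(G, m) = 9 + (m*G + 7) = 9 + (G*m + 7) = 9 + (7 + G*m) = 16 + G*m)
(-16*u(-1))*d(0, 5) = (-16*(-(1 - 1)² - 5/(-1)))*(16 + 0*5) = (-16*(-1*0² - 5*(-1)))*(16 + 0) = -16*(-1*0 + 5)*16 = -16*(0 + 5)*16 = -16*5*16 = -80*16 = -1280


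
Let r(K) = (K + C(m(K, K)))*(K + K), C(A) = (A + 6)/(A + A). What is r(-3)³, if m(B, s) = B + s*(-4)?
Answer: 2197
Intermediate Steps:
m(B, s) = B - 4*s
C(A) = (6 + A)/(2*A) (C(A) = (6 + A)/((2*A)) = (6 + A)*(1/(2*A)) = (6 + A)/(2*A))
r(K) = 2*K*(K - (6 - 3*K)/(6*K)) (r(K) = (K + (6 + (K - 4*K))/(2*(K - 4*K)))*(K + K) = (K + (6 - 3*K)/(2*((-3*K))))*(2*K) = (K + (-1/(3*K))*(6 - 3*K)/2)*(2*K) = (K - (6 - 3*K)/(6*K))*(2*K) = 2*K*(K - (6 - 3*K)/(6*K)))
r(-3)³ = (-2 - 3 + 2*(-3)²)³ = (-2 - 3 + 2*9)³ = (-2 - 3 + 18)³ = 13³ = 2197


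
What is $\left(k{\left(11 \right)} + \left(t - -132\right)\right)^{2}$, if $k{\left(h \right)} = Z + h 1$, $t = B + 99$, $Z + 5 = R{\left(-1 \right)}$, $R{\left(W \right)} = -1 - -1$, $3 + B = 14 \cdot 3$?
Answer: $76176$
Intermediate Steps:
$B = 39$ ($B = -3 + 14 \cdot 3 = -3 + 42 = 39$)
$R{\left(W \right)} = 0$ ($R{\left(W \right)} = -1 + 1 = 0$)
$Z = -5$ ($Z = -5 + 0 = -5$)
$t = 138$ ($t = 39 + 99 = 138$)
$k{\left(h \right)} = -5 + h$ ($k{\left(h \right)} = -5 + h 1 = -5 + h$)
$\left(k{\left(11 \right)} + \left(t - -132\right)\right)^{2} = \left(\left(-5 + 11\right) + \left(138 - -132\right)\right)^{2} = \left(6 + \left(138 + 132\right)\right)^{2} = \left(6 + 270\right)^{2} = 276^{2} = 76176$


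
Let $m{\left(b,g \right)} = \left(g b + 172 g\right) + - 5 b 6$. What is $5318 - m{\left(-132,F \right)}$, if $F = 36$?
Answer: $-82$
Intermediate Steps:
$m{\left(b,g \right)} = - 30 b + 172 g + b g$ ($m{\left(b,g \right)} = \left(b g + 172 g\right) - 30 b = \left(172 g + b g\right) - 30 b = - 30 b + 172 g + b g$)
$5318 - m{\left(-132,F \right)} = 5318 - \left(\left(-30\right) \left(-132\right) + 172 \cdot 36 - 4752\right) = 5318 - \left(3960 + 6192 - 4752\right) = 5318 - 5400 = -82$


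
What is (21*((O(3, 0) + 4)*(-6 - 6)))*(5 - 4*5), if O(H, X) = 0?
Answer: 15120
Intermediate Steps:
(21*((O(3, 0) + 4)*(-6 - 6)))*(5 - 4*5) = (21*((0 + 4)*(-6 - 6)))*(5 - 4*5) = (21*(4*(-12)))*(5 - 20) = (21*(-48))*(-15) = -1008*(-15) = 15120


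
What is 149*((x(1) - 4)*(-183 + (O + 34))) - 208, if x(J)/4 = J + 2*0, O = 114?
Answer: -208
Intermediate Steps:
x(J) = 4*J (x(J) = 4*(J + 2*0) = 4*(J + 0) = 4*J)
149*((x(1) - 4)*(-183 + (O + 34))) - 208 = 149*((4*1 - 4)*(-183 + (114 + 34))) - 208 = 149*((4 - 4)*(-183 + 148)) - 208 = 149*(0*(-35)) - 208 = 149*0 - 208 = 0 - 208 = -208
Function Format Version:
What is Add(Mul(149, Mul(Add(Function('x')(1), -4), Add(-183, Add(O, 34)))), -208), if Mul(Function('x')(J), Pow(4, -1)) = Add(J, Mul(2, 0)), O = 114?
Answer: -208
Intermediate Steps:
Function('x')(J) = Mul(4, J) (Function('x')(J) = Mul(4, Add(J, Mul(2, 0))) = Mul(4, Add(J, 0)) = Mul(4, J))
Add(Mul(149, Mul(Add(Function('x')(1), -4), Add(-183, Add(O, 34)))), -208) = Add(Mul(149, Mul(Add(Mul(4, 1), -4), Add(-183, Add(114, 34)))), -208) = Add(Mul(149, Mul(Add(4, -4), Add(-183, 148))), -208) = Add(Mul(149, Mul(0, -35)), -208) = Add(Mul(149, 0), -208) = Add(0, -208) = -208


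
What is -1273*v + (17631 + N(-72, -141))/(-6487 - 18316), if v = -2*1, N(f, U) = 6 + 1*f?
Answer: 63130873/24803 ≈ 2545.3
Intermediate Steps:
N(f, U) = 6 + f
v = -2
-1273*v + (17631 + N(-72, -141))/(-6487 - 18316) = -1273*(-2) + (17631 + (6 - 72))/(-6487 - 18316) = 2546 + (17631 - 66)/(-24803) = 2546 + 17565*(-1/24803) = 2546 - 17565/24803 = 63130873/24803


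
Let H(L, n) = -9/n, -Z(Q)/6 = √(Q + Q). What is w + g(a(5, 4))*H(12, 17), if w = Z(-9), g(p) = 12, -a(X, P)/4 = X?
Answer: -108/17 - 18*I*√2 ≈ -6.3529 - 25.456*I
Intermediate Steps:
Z(Q) = -6*√2*√Q (Z(Q) = -6*√(Q + Q) = -6*√2*√Q)
a(X, P) = -4*X
w = -18*I*√2 (w = -6*√2*√(-9) = -6*√2*3*I = -18*I*√2 ≈ -25.456*I)
w + g(a(5, 4))*H(12, 17) = -18*I*√2 + 12*(-9/17) = -18*I*√2 - 108/17 = -108/17 - 18*I*√2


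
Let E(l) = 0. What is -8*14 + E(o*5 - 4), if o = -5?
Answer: -112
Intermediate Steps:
-8*14 + E(o*5 - 4) = -8*14 + 0 = -112 + 0 = -112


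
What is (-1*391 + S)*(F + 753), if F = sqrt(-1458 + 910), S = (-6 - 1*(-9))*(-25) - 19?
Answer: -365205 - 970*I*sqrt(137) ≈ -3.6521e+5 - 11354.0*I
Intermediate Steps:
S = -94 (S = (-6 + 9)*(-25) - 19 = 3*(-25) - 19 = -75 - 19 = -94)
F = 2*I*sqrt(137) (F = sqrt(-548) = 2*I*sqrt(137) ≈ 23.409*I)
(-1*391 + S)*(F + 753) = (-1*391 - 94)*(2*I*sqrt(137) + 753) = (-391 - 94)*(753 + 2*I*sqrt(137)) = -485*(753 + 2*I*sqrt(137)) = -365205 - 970*I*sqrt(137)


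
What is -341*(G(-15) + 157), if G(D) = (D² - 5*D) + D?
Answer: -150722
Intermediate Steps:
G(D) = D² - 4*D
-341*(G(-15) + 157) = -341*(-15*(-4 - 15) + 157) = -341*(-15*(-19) + 157) = -341*(285 + 157) = -341*442 = -150722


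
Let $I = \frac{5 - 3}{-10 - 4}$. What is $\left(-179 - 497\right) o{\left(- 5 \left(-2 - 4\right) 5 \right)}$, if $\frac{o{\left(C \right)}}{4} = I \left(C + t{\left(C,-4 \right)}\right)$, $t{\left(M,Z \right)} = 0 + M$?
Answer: $\frac{811200}{7} \approx 1.1589 \cdot 10^{5}$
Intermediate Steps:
$t{\left(M,Z \right)} = M$
$I = - \frac{1}{7}$ ($I = \frac{2}{-14} = 2 \left(- \frac{1}{14}\right) = - \frac{1}{7} \approx -0.14286$)
$o{\left(C \right)} = - \frac{8 C}{7}$ ($o{\left(C \right)} = 4 \left(- \frac{C + C}{7}\right) = 4 \left(- \frac{2 C}{7}\right) = - \frac{8 C}{7}$)
$\left(-179 - 497\right) o{\left(- 5 \left(-2 - 4\right) 5 \right)} = \left(-179 - 497\right) \left(- \frac{8 - 5 \left(-2 - 4\right) 5}{7}\right) = - 676 \left(- \frac{8 - 5 \left(-2 - 4\right) 5}{7}\right) = - 676 \left(- \frac{8 \left(-5\right) \left(-6\right) 5}{7}\right) = - 676 \left(- \frac{8 \cdot 30 \cdot 5}{7}\right) = - 676 \left(\left(- \frac{8}{7}\right) 150\right) = \left(-676\right) \left(- \frac{1200}{7}\right) = \frac{811200}{7}$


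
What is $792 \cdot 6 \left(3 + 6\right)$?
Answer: $42768$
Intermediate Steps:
$792 \cdot 6 \left(3 + 6\right) = 792 \cdot 6 \cdot 9 = 792 \cdot 54 = 42768$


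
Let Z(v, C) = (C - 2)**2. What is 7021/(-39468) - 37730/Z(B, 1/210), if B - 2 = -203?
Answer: -65671761537781/6929041548 ≈ -9477.8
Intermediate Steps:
B = -201 (B = 2 - 203 = -201)
Z(v, C) = (-2 + C)**2
7021/(-39468) - 37730/Z(B, 1/210) = 7021/(-39468) - 37730/(-2 + 1/210)**2 = 7021*(-1/39468) - 37730/(-2 + 1/210)**2 = -7021/39468 - 37730/((-419/210)**2) = -7021/39468 - 37730/175561/44100 = -7021/39468 - 37730*44100/175561 = -7021/39468 - 1663893000/175561 = -65671761537781/6929041548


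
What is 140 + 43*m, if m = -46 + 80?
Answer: 1602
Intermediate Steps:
m = 34
140 + 43*m = 140 + 43*34 = 140 + 1462 = 1602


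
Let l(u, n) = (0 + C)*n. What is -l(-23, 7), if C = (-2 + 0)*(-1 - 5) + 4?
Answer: -112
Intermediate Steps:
C = 16 (C = -2*(-6) + 4 = 12 + 4 = 16)
l(u, n) = 16*n (l(u, n) = (0 + 16)*n = 16*n)
-l(-23, 7) = -16*7 = -1*112 = -112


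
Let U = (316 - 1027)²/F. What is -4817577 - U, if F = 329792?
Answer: -1588798859505/329792 ≈ -4.8176e+6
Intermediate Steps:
U = 505521/329792 (U = (316 - 1027)²/329792 = (-711)²*(1/329792) = 505521*(1/329792) = 505521/329792 ≈ 1.5328)
-4817577 - U = -4817577 - 1*505521/329792 = -4817577 - 505521/329792 = -1588798859505/329792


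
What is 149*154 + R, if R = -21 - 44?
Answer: 22881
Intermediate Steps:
R = -65
149*154 + R = 149*154 - 65 = 22946 - 65 = 22881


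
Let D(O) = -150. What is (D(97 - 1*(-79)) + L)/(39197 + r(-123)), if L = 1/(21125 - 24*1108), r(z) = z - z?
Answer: -820051/214289999 ≈ -0.0038268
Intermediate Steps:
r(z) = 0
L = -1/5467 (L = 1/(21125 - 26592) = 1/(-5467) = -1/5467 ≈ -0.00018292)
(D(97 - 1*(-79)) + L)/(39197 + r(-123)) = (-150 - 1/5467)/(39197 + 0) = -820051/5467/39197 = -820051/5467*1/39197 = -820051/214289999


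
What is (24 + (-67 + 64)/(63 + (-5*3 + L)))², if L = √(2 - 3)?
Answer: 3044390967/5313025 + 331056*I/5313025 ≈ 573.0 + 0.06231*I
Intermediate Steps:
L = I (L = √(-1) = I ≈ 1.0*I)
(24 + (-67 + 64)/(63 + (-5*3 + L)))² = (24 + (-67 + 64)/(63 + (-5*3 + I)))² = (24 - 3/(63 + (-15 + I)))² = (24 - 3*(48 - I)/2305)²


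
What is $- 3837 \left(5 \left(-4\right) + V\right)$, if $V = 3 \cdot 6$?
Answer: $7674$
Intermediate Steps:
$V = 18$
$- 3837 \left(5 \left(-4\right) + V\right) = - 3837 \left(5 \left(-4\right) + 18\right) = - 3837 \left(-20 + 18\right) = \left(-3837\right) \left(-2\right) = 7674$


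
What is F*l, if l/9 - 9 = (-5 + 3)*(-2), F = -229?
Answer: -26793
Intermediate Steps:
l = 117 (l = 81 + 9*((-5 + 3)*(-2)) = 81 + 9*(-2*(-2)) = 81 + 9*4 = 81 + 36 = 117)
F*l = -229*117 = -26793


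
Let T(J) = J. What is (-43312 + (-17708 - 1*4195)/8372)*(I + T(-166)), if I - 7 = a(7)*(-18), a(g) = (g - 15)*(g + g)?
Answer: -96200549817/1196 ≈ -8.0435e+7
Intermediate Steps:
a(g) = 2*g*(-15 + g) (a(g) = (-15 + g)*(2*g) = 2*g*(-15 + g))
I = 2023 (I = 7 + (2*7*(-15 + 7))*(-18) = 7 + (2*7*(-8))*(-18) = 7 - 112*(-18) = 7 + 2016 = 2023)
(-43312 + (-17708 - 1*4195)/8372)*(I + T(-166)) = (-43312 + (-17708 - 1*4195)/8372)*(2023 - 166) = (-43312 + (-17708 - 4195)*(1/8372))*1857 = (-43312 - 21903*1/8372)*1857 = (-43312 - 3129/1196)*1857 = -51804281/1196*1857 = -96200549817/1196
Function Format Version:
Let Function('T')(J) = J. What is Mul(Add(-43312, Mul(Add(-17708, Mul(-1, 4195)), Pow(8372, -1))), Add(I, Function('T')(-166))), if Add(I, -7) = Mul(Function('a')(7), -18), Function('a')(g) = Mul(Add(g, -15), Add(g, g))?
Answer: Rational(-96200549817, 1196) ≈ -8.0435e+7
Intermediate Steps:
Function('a')(g) = Mul(2, g, Add(-15, g)) (Function('a')(g) = Mul(Add(-15, g), Mul(2, g)) = Mul(2, g, Add(-15, g)))
I = 2023 (I = Add(7, Mul(Mul(2, 7, Add(-15, 7)), -18)) = Add(7, Mul(Mul(2, 7, -8), -18)) = Add(7, Mul(-112, -18)) = Add(7, 2016) = 2023)
Mul(Add(-43312, Mul(Add(-17708, Mul(-1, 4195)), Pow(8372, -1))), Add(I, Function('T')(-166))) = Mul(Add(-43312, Mul(Add(-17708, Mul(-1, 4195)), Pow(8372, -1))), Add(2023, -166)) = Mul(Add(-43312, Mul(Add(-17708, -4195), Rational(1, 8372))), 1857) = Mul(Add(-43312, Mul(-21903, Rational(1, 8372))), 1857) = Mul(Add(-43312, Rational(-3129, 1196)), 1857) = Mul(Rational(-51804281, 1196), 1857) = Rational(-96200549817, 1196)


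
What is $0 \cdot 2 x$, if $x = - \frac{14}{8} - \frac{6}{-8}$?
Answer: $0$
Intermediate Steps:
$x = -1$ ($x = \left(-14\right) \frac{1}{8} - - \frac{3}{4} = - \frac{7}{4} + \frac{3}{4} = -1$)
$0 \cdot 2 x = 0 \cdot 2 \left(-1\right) = 0 \left(-1\right) = 0$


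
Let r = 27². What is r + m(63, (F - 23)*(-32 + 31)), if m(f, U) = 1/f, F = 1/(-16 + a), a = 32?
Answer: 45928/63 ≈ 729.02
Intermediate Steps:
F = 1/16 (F = 1/(-16 + 32) = 1/16 ≈ 0.062500)
r = 729
r + m(63, (F - 23)*(-32 + 31)) = 729 + 1/63 = 45928/63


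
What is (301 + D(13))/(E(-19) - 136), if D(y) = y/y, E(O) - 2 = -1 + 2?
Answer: -302/133 ≈ -2.2707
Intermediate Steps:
E(O) = 3 (E(O) = 2 + (-1 + 2) = 2 + 1 = 3)
D(y) = 1
(301 + D(13))/(E(-19) - 136) = (301 + 1)/(3 - 136) = 302/(-133) = 302*(-1/133) = -302/133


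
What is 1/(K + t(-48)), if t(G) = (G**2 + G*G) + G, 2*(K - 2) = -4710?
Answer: 1/2207 ≈ 0.00045310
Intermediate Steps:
K = -2353 (K = 2 + (1/2)*(-4710) = 2 - 2355 = -2353)
t(G) = G + 2*G**2 (t(G) = (G**2 + G**2) + G = 2*G**2 + G = G + 2*G**2)
1/(K + t(-48)) = 1/(-2353 - 48*(1 + 2*(-48))) = 1/(-2353 - 48*(1 - 96)) = 1/(-2353 - 48*(-95)) = 1/(-2353 + 4560) = 1/2207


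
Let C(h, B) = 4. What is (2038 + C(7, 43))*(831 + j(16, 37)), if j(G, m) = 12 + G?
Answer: 1754078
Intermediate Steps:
(2038 + C(7, 43))*(831 + j(16, 37)) = (2038 + 4)*(831 + (12 + 16)) = 2042*(831 + 28) = 2042*859 = 1754078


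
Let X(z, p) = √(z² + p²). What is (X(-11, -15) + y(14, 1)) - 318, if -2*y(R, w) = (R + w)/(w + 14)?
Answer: -637/2 + √346 ≈ -299.90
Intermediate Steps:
y(R, w) = -(R + w)/(2*(14 + w)) (y(R, w) = -(R + w)/(2*(w + 14)) = -(R + w)/(2*(14 + w)))
X(z, p) = √(p² + z²)
(X(-11, -15) + y(14, 1)) - 318 = (√((-15)² + (-11)²) + (-1*14 - 1*1)/(2*(14 + 1))) - 318 = (√(225 + 121) + (½)*(-14 - 1)/15) - 318 = (√346 + (½)*(1/15)*(-15)) - 318 = (√346 - ½) - 318 = (-½ + √346) - 318 = -637/2 + √346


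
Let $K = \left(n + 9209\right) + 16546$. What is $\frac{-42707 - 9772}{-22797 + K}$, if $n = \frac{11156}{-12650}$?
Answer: $- \frac{331929675}{18703772} \approx -17.747$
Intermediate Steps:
$n = - \frac{5578}{6325}$ ($n = 11156 \left(- \frac{1}{12650}\right) = - \frac{5578}{6325} \approx -0.8819$)
$K = \frac{162894797}{6325}$ ($K = \left(- \frac{5578}{6325} + 9209\right) + 16546 = \frac{58241347}{6325} + 16546 = \frac{162894797}{6325} \approx 25754.0$)
$\frac{-42707 - 9772}{-22797 + K} = \frac{-42707 - 9772}{-22797 + \frac{162894797}{6325}} = - \frac{52479}{\frac{18703772}{6325}} = \left(-52479\right) \frac{6325}{18703772} = - \frac{331929675}{18703772}$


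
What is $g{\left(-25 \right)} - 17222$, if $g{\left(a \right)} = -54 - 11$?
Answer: $-17287$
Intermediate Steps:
$g{\left(a \right)} = -65$
$g{\left(-25 \right)} - 17222 = -65 - 17222 = -17287$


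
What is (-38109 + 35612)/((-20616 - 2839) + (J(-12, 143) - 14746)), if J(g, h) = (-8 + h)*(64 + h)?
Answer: 2497/10256 ≈ 0.24347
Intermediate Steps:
(-38109 + 35612)/((-20616 - 2839) + (J(-12, 143) - 14746)) = (-38109 + 35612)/((-20616 - 2839) + ((-512 + 143² + 56*143) - 14746)) = -2497/(-23455 + ((-512 + 20449 + 8008) - 14746)) = -2497/(-23455 + (27945 - 14746)) = -2497/(-23455 + 13199) = -2497/(-10256) = -2497*(-1/10256) = 2497/10256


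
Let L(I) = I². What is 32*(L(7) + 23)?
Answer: 2304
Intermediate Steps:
32*(L(7) + 23) = 32*(7² + 23) = 32*(49 + 23) = 32*72 = 2304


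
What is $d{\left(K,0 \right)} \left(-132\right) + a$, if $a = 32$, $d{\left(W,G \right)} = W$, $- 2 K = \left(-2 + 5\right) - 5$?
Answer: $-100$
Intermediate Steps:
$K = 1$ ($K = - \frac{\left(-2 + 5\right) - 5}{2} = - \frac{3 - 5}{2} = \left(- \frac{1}{2}\right) \left(-2\right) = 1$)
$d{\left(K,0 \right)} \left(-132\right) + a = 1 \left(-132\right) + 32 = -132 + 32 = -100$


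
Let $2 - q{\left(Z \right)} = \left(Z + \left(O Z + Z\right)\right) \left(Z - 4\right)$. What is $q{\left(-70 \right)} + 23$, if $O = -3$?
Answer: $5205$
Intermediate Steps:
$q{\left(Z \right)} = 2 + Z \left(-4 + Z\right)$ ($q{\left(Z \right)} = 2 - \left(Z + \left(- 3 Z + Z\right)\right) \left(Z - 4\right) = 2 - \left(Z - 2 Z\right) \left(-4 + Z\right) = 2 - - Z \left(-4 + Z\right) = 2 + Z \left(-4 + Z\right)$)
$q{\left(-70 \right)} + 23 = \left(2 + \left(-70\right)^{2} - -280\right) + 23 = \left(2 + 4900 + 280\right) + 23 = 5182 + 23 = 5205$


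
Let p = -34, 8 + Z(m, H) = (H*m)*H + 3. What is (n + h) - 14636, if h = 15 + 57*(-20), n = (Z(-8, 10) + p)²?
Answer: 688160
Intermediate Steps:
Z(m, H) = -5 + m*H² (Z(m, H) = -8 + ((H*m)*H + 3) = -8 + (m*H² + 3) = -8 + (3 + m*H²) = -5 + m*H²)
n = 703921 (n = ((-5 - 8*10²) - 34)² = ((-5 - 8*100) - 34)² = ((-5 - 800) - 34)² = (-805 - 34)² = (-839)² = 703921)
h = -1125 (h = 15 - 1140 = -1125)
(n + h) - 14636 = (703921 - 1125) - 14636 = 702796 - 14636 = 688160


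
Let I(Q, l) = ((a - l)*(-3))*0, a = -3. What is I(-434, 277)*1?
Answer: 0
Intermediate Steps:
I(Q, l) = 0 (I(Q, l) = ((-3 - l)*(-3))*0 = (9 + 3*l)*0 = 0)
I(-434, 277)*1 = 0*1 = 0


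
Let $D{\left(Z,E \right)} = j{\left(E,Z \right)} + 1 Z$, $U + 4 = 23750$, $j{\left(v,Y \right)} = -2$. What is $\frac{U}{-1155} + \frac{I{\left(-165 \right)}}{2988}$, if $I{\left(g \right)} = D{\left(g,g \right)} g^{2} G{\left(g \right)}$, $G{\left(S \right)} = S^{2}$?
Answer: $- \frac{15885172611797}{383460} \approx -4.1426 \cdot 10^{7}$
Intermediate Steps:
$U = 23746$ ($U = -4 + 23750 = 23746$)
$D{\left(Z,E \right)} = -2 + Z$ ($D{\left(Z,E \right)} = -2 + 1 Z = -2 + Z$)
$I{\left(g \right)} = g^{4} \left(-2 + g\right)$ ($I{\left(g \right)} = \left(-2 + g\right) g^{2} g^{2} = g^{2} \left(-2 + g\right) g^{2} = g^{4} \left(-2 + g\right)$)
$\frac{U}{-1155} + \frac{I{\left(-165 \right)}}{2988} = \frac{23746}{-1155} + \frac{\left(-165\right)^{4} \left(-2 - 165\right)}{2988} = 23746 \left(- \frac{1}{1155}\right) + 741200625 \left(-167\right) \frac{1}{2988} = - \frac{23746}{1155} - \frac{13753389375}{332} = - \frac{15885172611797}{383460}$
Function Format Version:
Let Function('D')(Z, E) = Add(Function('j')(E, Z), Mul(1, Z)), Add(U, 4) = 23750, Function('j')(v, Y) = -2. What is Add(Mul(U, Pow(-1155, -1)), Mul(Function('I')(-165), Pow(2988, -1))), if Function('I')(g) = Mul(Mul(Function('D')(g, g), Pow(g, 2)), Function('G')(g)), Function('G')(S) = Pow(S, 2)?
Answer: Rational(-15885172611797, 383460) ≈ -4.1426e+7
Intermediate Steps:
U = 23746 (U = Add(-4, 23750) = 23746)
Function('D')(Z, E) = Add(-2, Z) (Function('D')(Z, E) = Add(-2, Mul(1, Z)) = Add(-2, Z))
Function('I')(g) = Mul(Pow(g, 4), Add(-2, g)) (Function('I')(g) = Mul(Mul(Add(-2, g), Pow(g, 2)), Pow(g, 2)) = Mul(Mul(Pow(g, 2), Add(-2, g)), Pow(g, 2)) = Mul(Pow(g, 4), Add(-2, g)))
Add(Mul(U, Pow(-1155, -1)), Mul(Function('I')(-165), Pow(2988, -1))) = Add(Mul(23746, Pow(-1155, -1)), Mul(Mul(Pow(-165, 4), Add(-2, -165)), Pow(2988, -1))) = Add(Mul(23746, Rational(-1, 1155)), Mul(Mul(741200625, -167), Rational(1, 2988))) = Add(Rational(-23746, 1155), Mul(-123780504375, Rational(1, 2988))) = Add(Rational(-23746, 1155), Rational(-13753389375, 332)) = Rational(-15885172611797, 383460)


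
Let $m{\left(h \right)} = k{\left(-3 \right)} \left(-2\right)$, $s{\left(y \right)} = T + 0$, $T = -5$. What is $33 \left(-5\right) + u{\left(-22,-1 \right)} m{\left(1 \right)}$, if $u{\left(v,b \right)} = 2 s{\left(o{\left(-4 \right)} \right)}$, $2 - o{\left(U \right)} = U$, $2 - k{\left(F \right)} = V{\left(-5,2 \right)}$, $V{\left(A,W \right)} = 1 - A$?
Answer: $-245$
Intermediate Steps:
$k{\left(F \right)} = -4$ ($k{\left(F \right)} = 2 - \left(1 - -5\right) = 2 - \left(1 + 5\right) = 2 - 6 = -4$)
$o{\left(U \right)} = 2 - U$
$s{\left(y \right)} = -5$ ($s{\left(y \right)} = -5 + 0 = -5$)
$m{\left(h \right)} = 8$ ($m{\left(h \right)} = \left(-4\right) \left(-2\right) = 8$)
$u{\left(v,b \right)} = -10$ ($u{\left(v,b \right)} = 2 \left(-5\right) = -10$)
$33 \left(-5\right) + u{\left(-22,-1 \right)} m{\left(1 \right)} = 33 \left(-5\right) - 80 = -165 - 80 = -245$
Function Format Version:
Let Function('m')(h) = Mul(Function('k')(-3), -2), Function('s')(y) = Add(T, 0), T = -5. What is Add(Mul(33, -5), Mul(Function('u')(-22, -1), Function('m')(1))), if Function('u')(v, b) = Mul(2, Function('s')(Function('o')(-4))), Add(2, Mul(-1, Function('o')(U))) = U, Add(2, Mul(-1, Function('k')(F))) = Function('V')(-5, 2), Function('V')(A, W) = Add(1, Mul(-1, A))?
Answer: -245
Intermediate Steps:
Function('k')(F) = -4 (Function('k')(F) = Add(2, Mul(-1, Add(1, Mul(-1, -5)))) = Add(2, Mul(-1, Add(1, 5))) = Add(2, Mul(-1, 6)) = Add(2, -6) = -4)
Function('o')(U) = Add(2, Mul(-1, U))
Function('s')(y) = -5 (Function('s')(y) = Add(-5, 0) = -5)
Function('m')(h) = 8 (Function('m')(h) = Mul(-4, -2) = 8)
Function('u')(v, b) = -10 (Function('u')(v, b) = Mul(2, -5) = -10)
Add(Mul(33, -5), Mul(Function('u')(-22, -1), Function('m')(1))) = Add(Mul(33, -5), Mul(-10, 8)) = Add(-165, -80) = -245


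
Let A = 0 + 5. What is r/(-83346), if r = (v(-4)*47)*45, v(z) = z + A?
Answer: -705/27782 ≈ -0.025376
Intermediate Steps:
A = 5
v(z) = 5 + z (v(z) = z + 5 = 5 + z)
r = 2115 (r = ((5 - 4)*47)*45 = (1*47)*45 = 47*45 = 2115)
r/(-83346) = 2115/(-83346) = 2115*(-1/83346) = -705/27782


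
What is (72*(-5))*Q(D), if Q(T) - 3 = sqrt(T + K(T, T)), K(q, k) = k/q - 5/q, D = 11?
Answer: -1080 - 360*sqrt(1397)/11 ≈ -2303.2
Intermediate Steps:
K(q, k) = -5/q + k/q
Q(T) = 3 + sqrt(T + (-5 + T)/T)
(72*(-5))*Q(D) = (72*(-5))*(3 + sqrt(1 + 11 - 5/11)) = -360*(3 + sqrt(1 + 11 - 5*1/11)) = -360*(3 + sqrt(1 + 11 - 5/11)) = -360*(3 + sqrt(127/11)) = -360*(3 + sqrt(1397)/11) = -1080 - 360*sqrt(1397)/11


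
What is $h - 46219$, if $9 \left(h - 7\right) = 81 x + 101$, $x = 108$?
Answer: $- \frac{407059}{9} \approx -45229.0$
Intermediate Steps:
$h = \frac{8912}{9}$ ($h = 7 + \frac{81 \cdot 108 + 101}{9} = 7 + \frac{8748 + 101}{9} = 7 + \frac{1}{9} \cdot 8849 = 7 + \frac{8849}{9} = \frac{8912}{9} \approx 990.22$)
$h - 46219 = \frac{8912}{9} - 46219 = - \frac{407059}{9}$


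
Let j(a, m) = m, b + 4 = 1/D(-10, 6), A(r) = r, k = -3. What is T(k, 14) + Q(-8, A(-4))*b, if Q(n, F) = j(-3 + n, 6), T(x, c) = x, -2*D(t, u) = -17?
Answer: -447/17 ≈ -26.294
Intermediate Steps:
D(t, u) = 17/2 (D(t, u) = -1/2*(-17) = 17/2)
b = -66/17 (b = -4 + 1/(17/2) = -4 + 2/17 = -66/17 ≈ -3.8824)
Q(n, F) = 6
T(k, 14) + Q(-8, A(-4))*b = -3 + 6*(-66/17) = -3 - 396/17 = -447/17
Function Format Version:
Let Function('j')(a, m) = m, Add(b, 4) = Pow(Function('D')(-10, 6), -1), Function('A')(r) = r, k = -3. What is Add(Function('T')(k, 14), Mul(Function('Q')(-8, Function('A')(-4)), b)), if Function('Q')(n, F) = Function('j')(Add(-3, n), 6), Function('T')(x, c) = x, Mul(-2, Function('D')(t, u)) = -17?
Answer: Rational(-447, 17) ≈ -26.294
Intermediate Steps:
Function('D')(t, u) = Rational(17, 2) (Function('D')(t, u) = Mul(Rational(-1, 2), -17) = Rational(17, 2))
b = Rational(-66, 17) (b = Add(-4, Pow(Rational(17, 2), -1)) = Add(-4, Rational(2, 17)) = Rational(-66, 17) ≈ -3.8824)
Function('Q')(n, F) = 6
Add(Function('T')(k, 14), Mul(Function('Q')(-8, Function('A')(-4)), b)) = Add(-3, Mul(6, Rational(-66, 17))) = Add(-3, Rational(-396, 17)) = Rational(-447, 17)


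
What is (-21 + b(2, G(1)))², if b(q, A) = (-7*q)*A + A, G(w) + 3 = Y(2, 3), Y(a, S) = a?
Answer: 64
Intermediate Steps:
G(w) = -1 (G(w) = -3 + 2 = -1)
b(q, A) = A - 7*A*q (b(q, A) = -7*A*q + A = A - 7*A*q)
(-21 + b(2, G(1)))² = (-21 - (1 - 7*2))² = (-21 - (1 - 14))² = (-21 - 1*(-13))² = (-21 + 13)² = (-8)² = 64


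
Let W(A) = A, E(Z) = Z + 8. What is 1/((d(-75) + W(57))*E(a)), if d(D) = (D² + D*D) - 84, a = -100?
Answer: -1/1032516 ≈ -9.6851e-7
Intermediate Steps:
E(Z) = 8 + Z
d(D) = -84 + 2*D² (d(D) = (D² + D²) - 84 = 2*D² - 84 = -84 + 2*D²)
1/((d(-75) + W(57))*E(a)) = 1/(((-84 + 2*(-75)²) + 57)*(8 - 100)) = 1/(((-84 + 2*5625) + 57)*(-92)) = -1/92/((-84 + 11250) + 57) = -1/92/(11166 + 57) = -1/92/11223 = (1/11223)*(-1/92) = -1/1032516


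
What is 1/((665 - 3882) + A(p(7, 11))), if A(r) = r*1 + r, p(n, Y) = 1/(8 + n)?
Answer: -15/48253 ≈ -0.00031086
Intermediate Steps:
A(r) = 2*r (A(r) = r + r = 2*r)
1/((665 - 3882) + A(p(7, 11))) = 1/((665 - 3882) + 2/(8 + 7)) = 1/(-3217 + 2/15) = 1/(-48253/15) = -15/48253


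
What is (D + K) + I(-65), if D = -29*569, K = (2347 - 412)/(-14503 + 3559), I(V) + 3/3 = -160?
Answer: -20261207/1216 ≈ -16662.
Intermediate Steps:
I(V) = -161 (I(V) = -1 - 160 = -161)
K = -215/1216 (K = 1935/(-10944) = 1935*(-1/10944) = -215/1216 ≈ -0.17681)
D = -16501
(D + K) + I(-65) = (-16501 - 215/1216) - 161 = -20065431/1216 - 161 = -20261207/1216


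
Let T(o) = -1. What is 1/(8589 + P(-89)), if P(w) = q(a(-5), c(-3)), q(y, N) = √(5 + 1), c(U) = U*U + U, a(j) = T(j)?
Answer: 2863/24590305 - √6/73770915 ≈ 0.00011639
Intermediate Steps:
a(j) = -1
c(U) = U + U² (c(U) = U² + U = U + U²)
q(y, N) = √6
P(w) = √6
1/(8589 + P(-89)) = 1/(8589 + √6)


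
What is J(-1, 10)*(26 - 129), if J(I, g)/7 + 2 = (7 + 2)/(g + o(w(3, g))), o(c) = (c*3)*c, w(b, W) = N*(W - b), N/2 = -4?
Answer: 13574267/9418 ≈ 1441.3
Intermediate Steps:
N = -8 (N = 2*(-4) = -8)
w(b, W) = -8*W + 8*b (w(b, W) = -8*(W - b) = -8*W + 8*b)
o(c) = 3*c² (o(c) = (3*c)*c = 3*c²)
J(I, g) = -14 + 63/(g + 3*(24 - 8*g)²) (J(I, g) = -14 + 7*((7 + 2)/(g + 3*(-8*g + 8*3)²)) = -14 + 7*(9/(g + 3*(-8*g + 24)²)) = -14 + 7*(9/(g + 3*(24 - 8*g)²)) = -14 + 63/(g + 3*(24 - 8*g)²))
J(-1, 10)*(26 - 129) = (7*(9 - 384*(-3 + 10)² - 2*10)/(10 + 192*(-3 + 10)²))*(26 - 129) = (7*(9 - 384*7² - 20)/(10 + 192*7²))*(-103) = (7*(9 - 384*49 - 20)/(10 + 192*49))*(-103) = (7*(9 - 18816 - 20)/(10 + 9408))*(-103) = (7*(-18827)/9418)*(-103) = (7*(1/9418)*(-18827))*(-103) = -131789/9418*(-103) = 13574267/9418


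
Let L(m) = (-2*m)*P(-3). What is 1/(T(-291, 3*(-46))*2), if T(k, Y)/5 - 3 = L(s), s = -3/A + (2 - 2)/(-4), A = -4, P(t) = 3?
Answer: -1/15 ≈ -0.066667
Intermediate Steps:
s = 3/4 (s = -3/(-4) + (2 - 2)/(-4) = -3*(-1/4) + 0*(-1/4) = 3/4 + 0 = 3/4 ≈ 0.75000)
L(m) = -6*m (L(m) = -2*m*3 = -6*m)
T(k, Y) = -15/2 (T(k, Y) = 15 + 5*(-6*3/4) = 15 + 5*(-9/2) = 15 - 45/2 = -15/2)
1/(T(-291, 3*(-46))*2) = 1/(-15/2*2) = 1/(-15) = -1/15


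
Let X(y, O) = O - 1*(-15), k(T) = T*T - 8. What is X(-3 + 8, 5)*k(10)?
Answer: 1840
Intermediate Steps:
k(T) = -8 + T² (k(T) = T² - 8 = -8 + T²)
X(y, O) = 15 + O (X(y, O) = O + 15 = 15 + O)
X(-3 + 8, 5)*k(10) = (15 + 5)*(-8 + 10²) = 20*(-8 + 100) = 20*92 = 1840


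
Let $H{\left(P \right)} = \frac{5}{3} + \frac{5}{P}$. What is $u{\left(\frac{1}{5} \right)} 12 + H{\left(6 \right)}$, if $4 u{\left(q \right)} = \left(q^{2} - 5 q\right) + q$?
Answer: $\frac{11}{50} \approx 0.22$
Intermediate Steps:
$H{\left(P \right)} = \frac{5}{3} + \frac{5}{P}$ ($H{\left(P \right)} = 5 \cdot \frac{1}{3} + \frac{5}{P} = \frac{5}{3} + \frac{5}{P}$)
$u{\left(q \right)} = - q + \frac{q^{2}}{4}$ ($u{\left(q \right)} = \frac{\left(q^{2} - 5 q\right) + q}{4} = \frac{q^{2} - 4 q}{4} = - q + \frac{q^{2}}{4}$)
$u{\left(\frac{1}{5} \right)} 12 + H{\left(6 \right)} = \frac{-4 + \frac{1}{5}}{4 \cdot 5} \cdot 12 + \left(\frac{5}{3} + \frac{5}{6}\right) = \frac{1}{4} \cdot \frac{1}{5} \left(-4 + \frac{1}{5}\right) 12 + \left(\frac{5}{3} + 5 \cdot \frac{1}{6}\right) = \frac{1}{4} \cdot \frac{1}{5} \left(- \frac{19}{5}\right) 12 + \left(\frac{5}{3} + \frac{5}{6}\right) = \left(- \frac{19}{100}\right) 12 + \frac{5}{2} = - \frac{57}{25} + \frac{5}{2} = \frac{11}{50}$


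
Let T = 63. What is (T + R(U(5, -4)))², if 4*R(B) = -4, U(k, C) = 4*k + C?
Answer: 3844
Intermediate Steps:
U(k, C) = C + 4*k
R(B) = -1 (R(B) = (¼)*(-4) = -1)
(T + R(U(5, -4)))² = (63 - 1)² = 62² = 3844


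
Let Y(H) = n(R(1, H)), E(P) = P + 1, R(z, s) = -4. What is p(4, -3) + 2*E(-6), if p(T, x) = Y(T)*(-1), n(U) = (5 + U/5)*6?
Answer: -176/5 ≈ -35.200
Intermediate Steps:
E(P) = 1 + P
n(U) = 30 + 6*U/5 (n(U) = (5 + U*(⅕))*6 = (5 + U/5)*6 = 30 + 6*U/5)
Y(H) = 126/5 (Y(H) = 30 + (6/5)*(-4) = 30 - 24/5 = 126/5)
p(T, x) = -126/5 (p(T, x) = (126/5)*(-1) = -126/5)
p(4, -3) + 2*E(-6) = -126/5 + 2*(1 - 6) = -126/5 + 2*(-5) = -126/5 - 10 = -176/5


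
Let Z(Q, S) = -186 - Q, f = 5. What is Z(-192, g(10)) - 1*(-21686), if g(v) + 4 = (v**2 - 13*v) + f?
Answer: 21692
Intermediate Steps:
g(v) = 1 + v**2 - 13*v (g(v) = -4 + ((v**2 - 13*v) + 5) = -4 + (5 + v**2 - 13*v) = 1 + v**2 - 13*v)
Z(-192, g(10)) - 1*(-21686) = (-186 - 1*(-192)) - 1*(-21686) = (-186 + 192) + 21686 = 6 + 21686 = 21692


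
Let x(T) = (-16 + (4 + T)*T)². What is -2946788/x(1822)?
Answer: -736697/2767159056484 ≈ -2.6623e-7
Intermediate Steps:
x(T) = (-16 + T*(4 + T))²
-2946788/x(1822) = -2946788/(-16 + 1822² + 4*1822)² = -2946788/(-16 + 3319684 + 7288)² = -2946788/(3326956²) = -2946788/11068636225936 = -2946788*1/11068636225936 = -736697/2767159056484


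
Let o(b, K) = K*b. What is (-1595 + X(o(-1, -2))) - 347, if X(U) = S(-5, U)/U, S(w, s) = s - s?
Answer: -1942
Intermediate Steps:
S(w, s) = 0
X(U) = 0 (X(U) = 0/U = 0)
(-1595 + X(o(-1, -2))) - 347 = (-1595 + 0) - 347 = -1595 - 347 = -1942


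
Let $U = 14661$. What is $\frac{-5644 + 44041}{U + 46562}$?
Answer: $\frac{38397}{61223} \approx 0.62717$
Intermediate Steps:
$\frac{-5644 + 44041}{U + 46562} = \frac{-5644 + 44041}{14661 + 46562} = \frac{38397}{61223}$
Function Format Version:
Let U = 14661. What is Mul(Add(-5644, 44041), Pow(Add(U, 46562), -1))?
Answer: Rational(38397, 61223) ≈ 0.62717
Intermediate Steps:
Mul(Add(-5644, 44041), Pow(Add(U, 46562), -1)) = Mul(Add(-5644, 44041), Pow(Add(14661, 46562), -1)) = Mul(38397, Pow(61223, -1)) = Mul(38397, Rational(1, 61223)) = Rational(38397, 61223)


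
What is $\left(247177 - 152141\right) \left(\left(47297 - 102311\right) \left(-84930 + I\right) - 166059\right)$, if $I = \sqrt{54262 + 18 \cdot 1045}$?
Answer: $444024629521596 - 20913242016 \sqrt{4567} \approx 4.4261 \cdot 10^{14}$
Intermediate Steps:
$I = 4 \sqrt{4567}$ ($I = \sqrt{54262 + 18810} = \sqrt{73072} = 4 \sqrt{4567} \approx 270.32$)
$\left(247177 - 152141\right) \left(\left(47297 - 102311\right) \left(-84930 + I\right) - 166059\right) = \left(247177 - 152141\right) \left(\left(47297 - 102311\right) \left(-84930 + 4 \sqrt{4567}\right) - 166059\right) = 95036 \left(- 55014 \left(-84930 + 4 \sqrt{4567}\right) - 166059\right) = 95036 \left(\left(4672339020 - 220056 \sqrt{4567}\right) - 166059\right) = 95036 \left(4672172961 - 220056 \sqrt{4567}\right) = 444024629521596 - 20913242016 \sqrt{4567}$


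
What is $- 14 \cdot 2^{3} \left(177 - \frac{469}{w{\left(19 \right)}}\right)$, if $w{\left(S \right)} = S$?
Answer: $- \frac{324128}{19} \approx -17059.0$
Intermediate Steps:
$- 14 \cdot 2^{3} \left(177 - \frac{469}{w{\left(19 \right)}}\right) = - 14 \cdot 2^{3} \left(177 - \frac{469}{19}\right) = \left(-14\right) 8 \left(177 - \frac{469}{19}\right) = - 112 \left(177 - \frac{469}{19}\right) = \left(-112\right) \frac{2894}{19} = - \frac{324128}{19}$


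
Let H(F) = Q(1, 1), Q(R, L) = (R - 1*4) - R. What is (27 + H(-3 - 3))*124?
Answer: 2852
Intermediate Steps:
Q(R, L) = -4 (Q(R, L) = (R - 4) - R = (-4 + R) - R = -4)
H(F) = -4
(27 + H(-3 - 3))*124 = (27 - 4)*124 = 23*124 = 2852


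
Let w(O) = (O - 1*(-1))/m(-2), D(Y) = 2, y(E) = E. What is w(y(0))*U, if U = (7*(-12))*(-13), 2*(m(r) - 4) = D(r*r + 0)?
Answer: 1092/5 ≈ 218.40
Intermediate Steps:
m(r) = 5 (m(r) = 4 + (½)*2 = 4 + 1 = 5)
w(O) = ⅕ + O/5 (w(O) = (O - 1*(-1))/5 = (O + 1)*(⅕) = (1 + O)*(⅕) = ⅕ + O/5)
U = 1092 (U = -84*(-13) = 1092)
w(y(0))*U = (⅕ + (⅕)*0)*1092 = (⅕ + 0)*1092 = (⅕)*1092 = 1092/5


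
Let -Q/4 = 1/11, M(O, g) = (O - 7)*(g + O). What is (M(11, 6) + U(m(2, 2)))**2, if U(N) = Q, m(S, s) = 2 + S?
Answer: 553536/121 ≈ 4574.7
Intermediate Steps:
M(O, g) = (-7 + O)*(O + g)
Q = -4/11 ≈ -0.36364
U(N) = -4/11
(M(11, 6) + U(m(2, 2)))**2 = ((11**2 - 7*11 - 7*6 + 11*6) - 4/11)**2 = ((121 - 77 - 42 + 66) - 4/11)**2 = (68 - 4/11)**2 = (744/11)**2 = 553536/121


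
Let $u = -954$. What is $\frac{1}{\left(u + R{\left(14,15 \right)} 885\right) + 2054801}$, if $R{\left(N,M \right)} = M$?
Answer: $\frac{1}{2067122} \approx 4.8376 \cdot 10^{-7}$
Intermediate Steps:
$\frac{1}{\left(u + R{\left(14,15 \right)} 885\right) + 2054801} = \frac{1}{\left(-954 + 15 \cdot 885\right) + 2054801} = \frac{1}{\left(-954 + 13275\right) + 2054801} = \frac{1}{12321 + 2054801} = \frac{1}{2067122}$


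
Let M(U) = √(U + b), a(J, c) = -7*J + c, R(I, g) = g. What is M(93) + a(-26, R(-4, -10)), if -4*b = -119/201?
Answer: 172 + √15053091/402 ≈ 181.65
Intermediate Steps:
b = 119/804 (b = -(-119)/(4*201) = -¼*(-119/201) = 119/804 ≈ 0.14801)
a(J, c) = c - 7*J
M(U) = √(119/804 + U) (M(U) = √(U + 119/804) = √(119/804 + U))
M(93) + a(-26, R(-4, -10)) = √(23919 + 161604*93)/402 + (-10 - 7*(-26)) = √(23919 + 15029172)/402 + (-10 + 182) = √15053091/402 + 172 = 172 + √15053091/402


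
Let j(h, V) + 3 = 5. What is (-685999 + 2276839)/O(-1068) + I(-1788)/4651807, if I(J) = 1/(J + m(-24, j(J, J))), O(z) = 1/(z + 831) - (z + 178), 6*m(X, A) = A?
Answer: 9405986112154931493/5262180956044189 ≈ 1787.5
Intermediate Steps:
j(h, V) = 2 (j(h, V) = -3 + 5 = 2)
m(X, A) = A/6
O(z) = -178 + 1/(831 + z) - z (O(z) = 1/(831 + z) - (178 + z) = 1/(831 + z) + (-178 - z) = -178 + 1/(831 + z) - z)
I(J) = 1/(⅓ + J) (I(J) = 1/(J + (⅙)*2) = 1/(J + ⅓) = 1/(⅓ + J))
(-685999 + 2276839)/O(-1068) + I(-1788)/4651807 = (-685999 + 2276839)/(((-147917 - 1*(-1068)² - 1009*(-1068))/(831 - 1068))) + (3/(1 + 3*(-1788)))/4651807 = 1590840/(((-147917 - 1*1140624 + 1077612)/(-237))) + (3/(1 - 5364))*(1/4651807) = 1590840/((-(-147917 - 1140624 + 1077612)/237)) + (3/(-5363))*(1/4651807) = 1590840/((-1/237*(-210929))) + (3*(-1/5363))*(1/4651807) = 1590840/(210929/237) - 3/5363*1/4651807 = 1590840*(237/210929) - 3/24947640941 = 377029080/210929 - 3/24947640941 = 9405986112154931493/5262180956044189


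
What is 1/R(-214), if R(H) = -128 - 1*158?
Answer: -1/286 ≈ -0.0034965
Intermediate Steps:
R(H) = -286 (R(H) = -128 - 158 = -286)
1/R(-214) = 1/(-286) = -1/286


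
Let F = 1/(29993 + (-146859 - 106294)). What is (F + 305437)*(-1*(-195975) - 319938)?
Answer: -1207068832154571/31880 ≈ -3.7863e+10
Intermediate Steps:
F = -1/223160 (F = 1/(29993 - 253153) = 1/(-223160) = -1/223160 ≈ -4.4811e-6)
(F + 305437)*(-1*(-195975) - 319938) = (-1/223160 + 305437)*(-1*(-195975) - 319938) = 68161320919*(195975 - 319938)/223160 = (68161320919/223160)*(-123963) = -1207068832154571/31880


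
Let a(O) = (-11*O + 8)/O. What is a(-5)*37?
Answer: -2331/5 ≈ -466.20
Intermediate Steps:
a(O) = (8 - 11*O)/O
a(-5)*37 = (-11 + 8/(-5))*37 = (-11 + 8*(-⅕))*37 = (-11 - 8/5)*37 = -63/5*37 = -2331/5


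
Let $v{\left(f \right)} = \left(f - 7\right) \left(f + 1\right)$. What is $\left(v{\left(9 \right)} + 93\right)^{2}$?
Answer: $12769$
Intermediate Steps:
$v{\left(f \right)} = \left(1 + f\right) \left(-7 + f\right)$ ($v{\left(f \right)} = \left(-7 + f\right) \left(1 + f\right) = \left(1 + f\right) \left(-7 + f\right)$)
$\left(v{\left(9 \right)} + 93\right)^{2} = \left(\left(-7 + 9^{2} - 54\right) + 93\right)^{2} = \left(\left(-7 + 81 - 54\right) + 93\right)^{2} = \left(20 + 93\right)^{2} = 113^{2} = 12769$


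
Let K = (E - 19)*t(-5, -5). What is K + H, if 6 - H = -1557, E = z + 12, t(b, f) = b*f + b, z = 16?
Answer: 1743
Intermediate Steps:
t(b, f) = b + b*f
E = 28 (E = 16 + 12 = 28)
K = 180 (K = (28 - 19)*(-5*(1 - 5)) = 9*(-5*(-4)) = 9*20 = 180)
H = 1563 (H = 6 - 1*(-1557) = 6 + 1557 = 1563)
K + H = 180 + 1563 = 1743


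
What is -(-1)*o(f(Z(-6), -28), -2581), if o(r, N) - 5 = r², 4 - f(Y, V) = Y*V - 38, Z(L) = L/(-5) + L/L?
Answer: 268449/25 ≈ 10738.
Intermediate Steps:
Z(L) = 1 - L/5 (Z(L) = L*(-⅕) + 1 = -L/5 + 1 = 1 - L/5)
f(Y, V) = 42 - V*Y (f(Y, V) = 4 - (Y*V - 38) = 4 - (V*Y - 38) = 4 - (-38 + V*Y) = 4 + (38 - V*Y) = 42 - V*Y)
o(r, N) = 5 + r²
-(-1)*o(f(Z(-6), -28), -2581) = -(-1)*(5 + (42 - 1*(-28)*(1 - ⅕*(-6)))²) = -(-1)*(5 + (42 - 1*(-28)*(1 + 6/5))²) = -(-1)*(5 + (42 - 1*(-28)*11/5)²) = -(-1)*(5 + (42 + 308/5)²) = -(-1)*(5 + (518/5)²) = -(-1)*(5 + 268324/25) = -(-1)*268449/25 = -1*(-268449/25) = 268449/25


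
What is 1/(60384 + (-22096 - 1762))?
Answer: 1/36526 ≈ 2.7378e-5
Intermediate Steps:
1/(60384 + (-22096 - 1762)) = 1/(60384 - 23858) = 1/36526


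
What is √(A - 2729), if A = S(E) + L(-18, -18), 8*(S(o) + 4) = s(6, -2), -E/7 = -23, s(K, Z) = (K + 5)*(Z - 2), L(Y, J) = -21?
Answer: I*√11038/2 ≈ 52.531*I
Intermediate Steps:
s(K, Z) = (-2 + Z)*(5 + K) (s(K, Z) = (5 + K)*(-2 + Z) = (-2 + Z)*(5 + K))
E = 161 (E = -7*(-23) = 161)
S(o) = -19/2 (S(o) = -4 + (-10 - 2*6 + 5*(-2) + 6*(-2))/8 = -4 + (-10 - 12 - 10 - 12)/8 = -4 + (⅛)*(-44) = -4 - 11/2 = -19/2)
A = -61/2 (A = -19/2 - 21 = -61/2 ≈ -30.500)
√(A - 2729) = √(-61/2 - 2729) = √(-5519/2) = I*√11038/2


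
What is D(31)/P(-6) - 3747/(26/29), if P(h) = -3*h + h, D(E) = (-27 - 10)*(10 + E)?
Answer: -671699/156 ≈ -4305.8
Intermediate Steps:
D(E) = -370 - 37*E (D(E) = -37*(10 + E) = -370 - 37*E)
P(h) = -2*h
D(31)/P(-6) - 3747/(26/29) = (-370 - 37*31)/((-2*(-6))) - 3747/(26/29) = (-370 - 1147)/12 - 3747/((1/29)*26) = -1517*1/12 - 3747/26/29 = -1517/12 - 3747*29/26 = -1517/12 - 108663/26 = -671699/156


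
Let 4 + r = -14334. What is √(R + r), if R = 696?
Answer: I*√13642 ≈ 116.8*I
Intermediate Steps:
r = -14338 (r = -4 - 14334 = -14338)
√(R + r) = √(696 - 14338) = √(-13642) = I*√13642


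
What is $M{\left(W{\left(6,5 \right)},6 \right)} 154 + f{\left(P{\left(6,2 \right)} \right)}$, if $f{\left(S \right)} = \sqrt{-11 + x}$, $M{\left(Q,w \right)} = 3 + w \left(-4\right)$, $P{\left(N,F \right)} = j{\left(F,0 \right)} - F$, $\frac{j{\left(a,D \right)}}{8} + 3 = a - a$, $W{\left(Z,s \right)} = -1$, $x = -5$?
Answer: $-3234 + 4 i \approx -3234.0 + 4.0 i$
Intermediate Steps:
$j{\left(a,D \right)} = -24$ ($j{\left(a,D \right)} = -24 + 8 \left(a - a\right) = -24 + 8 \cdot 0 = -24 + 0 = -24$)
$P{\left(N,F \right)} = -24 - F$
$M{\left(Q,w \right)} = 3 - 4 w$
$f{\left(S \right)} = 4 i$ ($f{\left(S \right)} = \sqrt{-11 - 5} = \sqrt{-16} = 4 i$)
$M{\left(W{\left(6,5 \right)},6 \right)} 154 + f{\left(P{\left(6,2 \right)} \right)} = \left(3 - 24\right) 154 + 4 i = \left(-21\right) 154 + 4 i = -3234 + 4 i$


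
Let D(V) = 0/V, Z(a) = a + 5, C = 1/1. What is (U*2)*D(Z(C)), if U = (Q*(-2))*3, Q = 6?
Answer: 0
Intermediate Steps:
C = 1
Z(a) = 5 + a
D(V) = 0
U = -36 (U = (6*(-2))*3 = -12*3 = -36)
(U*2)*D(Z(C)) = -36*2*0 = -72*0 = 0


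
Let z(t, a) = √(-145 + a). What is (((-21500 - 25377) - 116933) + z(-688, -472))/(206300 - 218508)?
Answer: 81905/6104 - I*√617/12208 ≈ 13.418 - 0.0020347*I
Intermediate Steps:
(((-21500 - 25377) - 116933) + z(-688, -472))/(206300 - 218508) = (((-21500 - 25377) - 116933) + √(-145 - 472))/(206300 - 218508) = ((-46877 - 116933) + √(-617))/(-12208) = (-163810 + I*√617)*(-1/12208) = 81905/6104 - I*√617/12208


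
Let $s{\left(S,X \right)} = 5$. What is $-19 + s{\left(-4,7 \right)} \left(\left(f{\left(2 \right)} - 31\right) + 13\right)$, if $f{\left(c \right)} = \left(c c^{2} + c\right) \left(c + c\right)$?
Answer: $91$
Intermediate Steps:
$f{\left(c \right)} = 2 c \left(c + c^{3}\right)$ ($f{\left(c \right)} = \left(c^{3} + c\right) 2 c = \left(c + c^{3}\right) 2 c = 2 c \left(c + c^{3}\right)$)
$-19 + s{\left(-4,7 \right)} \left(\left(f{\left(2 \right)} - 31\right) + 13\right) = -19 + 5 \left(\left(2 \cdot 2^{2} \left(1 + 2^{2}\right) - 31\right) + 13\right) = -19 + 5 \left(\left(2 \cdot 4 \left(1 + 4\right) - 31\right) + 13\right) = -19 + 5 \left(\left(2 \cdot 4 \cdot 5 - 31\right) + 13\right) = -19 + 5 \left(\left(40 - 31\right) + 13\right) = -19 + 5 \left(9 + 13\right) = -19 + 5 \cdot 22 = -19 + 110 = 91$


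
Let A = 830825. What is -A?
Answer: -830825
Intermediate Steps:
-A = -1*830825 = -830825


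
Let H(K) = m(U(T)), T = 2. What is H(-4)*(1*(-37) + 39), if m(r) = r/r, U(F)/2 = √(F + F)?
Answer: 2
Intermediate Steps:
U(F) = 2*√2*√F (U(F) = 2*√(F + F) = 2*√(2*F) = 2*(√2*√F) = 2*√2*√F)
m(r) = 1
H(K) = 1
H(-4)*(1*(-37) + 39) = 1*(1*(-37) + 39) = 1*(-37 + 39) = 1*2 = 2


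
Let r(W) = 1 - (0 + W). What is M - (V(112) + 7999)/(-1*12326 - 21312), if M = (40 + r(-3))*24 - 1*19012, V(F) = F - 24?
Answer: -603995841/33638 ≈ -17956.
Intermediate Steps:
V(F) = -24 + F
r(W) = 1 - W
M = -17956 (M = (40 + (1 - 1*(-3)))*24 - 1*19012 = (40 + (1 + 3))*24 - 19012 = (40 + 4)*24 - 19012 = 44*24 - 19012 = 1056 - 19012 = -17956)
M - (V(112) + 7999)/(-1*12326 - 21312) = -17956 - ((-24 + 112) + 7999)/(-1*12326 - 21312) = -17956 - (88 + 7999)/(-12326 - 21312) = -17956 - 8087/(-33638) = -17956 - 8087*(-1)/33638 = -17956 - 1*(-8087/33638) = -17956 + 8087/33638 = -603995841/33638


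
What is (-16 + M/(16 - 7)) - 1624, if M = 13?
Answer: -14747/9 ≈ -1638.6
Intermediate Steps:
(-16 + M/(16 - 7)) - 1624 = (-16 + 13/(16 - 7)) - 1624 = (-16 + 13/9) - 1624 = -131/9 - 1624 = -14747/9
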